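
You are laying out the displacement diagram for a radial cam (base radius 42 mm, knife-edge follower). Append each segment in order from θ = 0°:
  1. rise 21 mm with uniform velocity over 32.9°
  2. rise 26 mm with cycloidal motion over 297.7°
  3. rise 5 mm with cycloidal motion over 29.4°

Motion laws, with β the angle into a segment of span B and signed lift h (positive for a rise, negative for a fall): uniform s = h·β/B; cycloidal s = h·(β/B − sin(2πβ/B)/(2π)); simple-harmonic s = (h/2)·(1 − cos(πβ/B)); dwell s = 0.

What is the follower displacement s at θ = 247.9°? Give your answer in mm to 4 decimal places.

seg 1 [0°–32.9°] uniform, h=21: full span → s += 21 → s = 21.0000
seg 2 [32.9°–330.6°] cycloidal, h=26: θ=247.9° here. β=215, B=297.7. 26·(0.7222 − sin(2π·0.7222)/(2π)) = 22.8524 → s = 43.8524

43.8524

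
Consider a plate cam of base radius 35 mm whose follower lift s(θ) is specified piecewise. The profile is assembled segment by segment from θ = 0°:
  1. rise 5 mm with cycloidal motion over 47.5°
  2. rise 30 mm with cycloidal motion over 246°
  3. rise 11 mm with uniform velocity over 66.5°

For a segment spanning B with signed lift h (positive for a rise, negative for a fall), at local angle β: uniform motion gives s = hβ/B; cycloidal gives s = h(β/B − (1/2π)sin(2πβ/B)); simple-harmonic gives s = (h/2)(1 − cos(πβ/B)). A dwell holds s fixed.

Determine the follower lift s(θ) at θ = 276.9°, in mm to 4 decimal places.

seg 1 [0°–47.5°] cycloidal, h=5: full span → s += 5 → s = 5.0000
seg 2 [47.5°–293.5°] cycloidal, h=30: θ=276.9° here. β=229.4, B=246. 30·(0.9325 − sin(2π·0.9325)/(2π)) = 29.9399 → s = 34.9399

34.9399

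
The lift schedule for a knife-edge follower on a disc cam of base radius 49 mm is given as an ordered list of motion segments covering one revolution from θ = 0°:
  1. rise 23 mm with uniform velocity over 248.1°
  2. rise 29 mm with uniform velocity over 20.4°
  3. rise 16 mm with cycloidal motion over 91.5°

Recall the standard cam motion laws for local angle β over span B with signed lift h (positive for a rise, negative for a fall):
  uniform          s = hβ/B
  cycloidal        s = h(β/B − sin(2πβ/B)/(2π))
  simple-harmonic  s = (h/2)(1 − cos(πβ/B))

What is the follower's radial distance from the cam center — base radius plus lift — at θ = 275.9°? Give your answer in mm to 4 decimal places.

seg 1 [0°–248.1°] uniform, h=23: full span → s += 23 → s = 23.0000
seg 2 [248.1°–268.5°] uniform, h=29: full span → s += 29 → s = 52.0000
seg 3 [268.5°–360°] cycloidal, h=16: θ=275.9° here. β=7.4, B=91.5. 16·(0.0809 − sin(2π·0.0809)/(2π)) = 0.0550 → s = 52.0550
radial distance = base radius + s = 49 + 52.0550 = 101.0550

101.0550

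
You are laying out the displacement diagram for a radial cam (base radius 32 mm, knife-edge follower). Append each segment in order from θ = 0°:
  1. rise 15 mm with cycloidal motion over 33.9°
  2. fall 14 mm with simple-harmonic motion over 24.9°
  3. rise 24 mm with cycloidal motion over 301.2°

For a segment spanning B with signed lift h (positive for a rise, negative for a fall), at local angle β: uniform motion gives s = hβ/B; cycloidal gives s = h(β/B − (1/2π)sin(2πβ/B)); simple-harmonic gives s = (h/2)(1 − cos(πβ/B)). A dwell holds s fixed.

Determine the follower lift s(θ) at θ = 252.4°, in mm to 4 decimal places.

seg 1 [0°–33.9°] cycloidal, h=15: full span → s += 15 → s = 15.0000
seg 2 [33.9°–58.8°] simple-harmonic, h=-14: full span → s += -14 → s = 1.0000
seg 3 [58.8°–360°] cycloidal, h=24: θ=252.4° here. β=193.6, B=301.2. 24·(0.6428 − sin(2π·0.6428)/(2π)) = 18.4113 → s = 19.4113

19.4113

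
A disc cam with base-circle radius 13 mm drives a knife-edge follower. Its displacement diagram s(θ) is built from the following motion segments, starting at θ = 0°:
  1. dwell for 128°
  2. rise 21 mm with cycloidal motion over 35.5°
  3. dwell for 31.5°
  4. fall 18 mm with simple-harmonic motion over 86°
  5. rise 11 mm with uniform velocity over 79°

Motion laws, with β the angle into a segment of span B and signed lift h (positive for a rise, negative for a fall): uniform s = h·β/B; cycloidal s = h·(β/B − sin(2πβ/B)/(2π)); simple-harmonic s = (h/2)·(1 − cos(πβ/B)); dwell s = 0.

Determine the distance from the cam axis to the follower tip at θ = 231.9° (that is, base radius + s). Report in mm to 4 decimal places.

seg 1 [0°–128°] dwell: s stays 0.0000
seg 2 [128°–163.5°] cycloidal, h=21: full span → s += 21 → s = 21.0000
seg 3 [163.5°–195°] dwell: s stays 21.0000
seg 4 [195°–281°] simple-harmonic, h=-18: θ=231.9° here. β=36.9, B=86. -18/2·(1 − cos(π·0.4291)) = -7.0111 → s = 13.9889
radial distance = base radius + s = 13 + 13.9889 = 26.9889

26.9889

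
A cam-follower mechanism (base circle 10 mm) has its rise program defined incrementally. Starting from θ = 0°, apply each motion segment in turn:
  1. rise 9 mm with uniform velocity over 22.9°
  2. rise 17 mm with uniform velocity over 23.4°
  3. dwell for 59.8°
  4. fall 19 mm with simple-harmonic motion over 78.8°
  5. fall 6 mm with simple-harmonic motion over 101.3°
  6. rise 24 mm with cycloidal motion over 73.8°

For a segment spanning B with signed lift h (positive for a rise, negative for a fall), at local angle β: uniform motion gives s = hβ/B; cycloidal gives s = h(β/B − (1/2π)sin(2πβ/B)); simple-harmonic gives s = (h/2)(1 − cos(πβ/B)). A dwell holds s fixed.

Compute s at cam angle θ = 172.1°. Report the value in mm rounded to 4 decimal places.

seg 1 [0°–22.9°] uniform, h=9: full span → s += 9 → s = 9.0000
seg 2 [22.9°–46.3°] uniform, h=17: full span → s += 17 → s = 26.0000
seg 3 [46.3°–106.1°] dwell: s stays 26.0000
seg 4 [106.1°–184.9°] simple-harmonic, h=-19: θ=172.1° here. β=66, B=78.8. -19/2·(1 − cos(π·0.8376)) = -17.7896 → s = 8.2104

8.2104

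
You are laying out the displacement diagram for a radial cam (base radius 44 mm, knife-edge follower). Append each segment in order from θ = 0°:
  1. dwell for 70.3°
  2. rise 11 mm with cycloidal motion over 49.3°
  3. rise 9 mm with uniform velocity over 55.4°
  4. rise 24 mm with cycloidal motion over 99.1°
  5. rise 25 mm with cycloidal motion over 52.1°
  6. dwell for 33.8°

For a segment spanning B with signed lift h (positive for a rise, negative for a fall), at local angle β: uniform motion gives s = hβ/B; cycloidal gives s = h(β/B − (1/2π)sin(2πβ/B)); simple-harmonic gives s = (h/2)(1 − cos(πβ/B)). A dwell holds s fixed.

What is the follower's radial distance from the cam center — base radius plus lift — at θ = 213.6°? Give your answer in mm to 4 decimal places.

seg 1 [0°–70.3°] dwell: s stays 0.0000
seg 2 [70.3°–119.6°] cycloidal, h=11: full span → s += 11 → s = 11.0000
seg 3 [119.6°–175°] uniform, h=9: full span → s += 9 → s = 20.0000
seg 4 [175°–274.1°] cycloidal, h=24: θ=213.6° here. β=38.6, B=99.1. 24·(0.3895 − sin(2π·0.3895)/(2π)) = 6.9042 → s = 26.9042
radial distance = base radius + s = 44 + 26.9042 = 70.9042

70.9042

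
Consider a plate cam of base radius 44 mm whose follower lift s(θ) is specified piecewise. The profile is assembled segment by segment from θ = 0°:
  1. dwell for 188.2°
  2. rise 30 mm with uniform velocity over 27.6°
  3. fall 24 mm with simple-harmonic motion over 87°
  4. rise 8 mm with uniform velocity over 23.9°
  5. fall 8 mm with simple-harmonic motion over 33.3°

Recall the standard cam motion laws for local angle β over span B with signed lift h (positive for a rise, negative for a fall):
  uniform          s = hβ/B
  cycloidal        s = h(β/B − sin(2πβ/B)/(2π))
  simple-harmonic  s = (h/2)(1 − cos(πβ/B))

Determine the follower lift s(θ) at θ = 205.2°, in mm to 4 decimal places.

seg 1 [0°–188.2°] dwell: s stays 0.0000
seg 2 [188.2°–215.8°] uniform, h=30: θ=205.2° here. β=17, B=27.6. 30·17/27.6 = 18.4783 → s = 18.4783

18.4783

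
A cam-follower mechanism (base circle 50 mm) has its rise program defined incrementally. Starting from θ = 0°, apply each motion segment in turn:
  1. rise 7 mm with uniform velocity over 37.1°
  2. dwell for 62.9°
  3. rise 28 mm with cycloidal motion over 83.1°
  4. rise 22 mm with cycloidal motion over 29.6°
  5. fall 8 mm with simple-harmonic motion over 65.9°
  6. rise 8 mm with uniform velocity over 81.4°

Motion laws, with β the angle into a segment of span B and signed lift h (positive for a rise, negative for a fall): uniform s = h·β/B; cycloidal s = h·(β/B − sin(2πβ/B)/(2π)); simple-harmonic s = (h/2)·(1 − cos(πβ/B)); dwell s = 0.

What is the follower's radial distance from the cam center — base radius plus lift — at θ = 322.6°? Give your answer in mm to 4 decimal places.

seg 1 [0°–37.1°] uniform, h=7: full span → s += 7 → s = 7.0000
seg 2 [37.1°–100°] dwell: s stays 7.0000
seg 3 [100°–183.1°] cycloidal, h=28: full span → s += 28 → s = 35.0000
seg 4 [183.1°–212.7°] cycloidal, h=22: full span → s += 22 → s = 57.0000
seg 5 [212.7°–278.6°] simple-harmonic, h=-8: full span → s += -8 → s = 49.0000
seg 6 [278.6°–360°] uniform, h=8: θ=322.6° here. β=44, B=81.4. 8·44/81.4 = 4.3243 → s = 53.3243
radial distance = base radius + s = 50 + 53.3243 = 103.3243

103.3243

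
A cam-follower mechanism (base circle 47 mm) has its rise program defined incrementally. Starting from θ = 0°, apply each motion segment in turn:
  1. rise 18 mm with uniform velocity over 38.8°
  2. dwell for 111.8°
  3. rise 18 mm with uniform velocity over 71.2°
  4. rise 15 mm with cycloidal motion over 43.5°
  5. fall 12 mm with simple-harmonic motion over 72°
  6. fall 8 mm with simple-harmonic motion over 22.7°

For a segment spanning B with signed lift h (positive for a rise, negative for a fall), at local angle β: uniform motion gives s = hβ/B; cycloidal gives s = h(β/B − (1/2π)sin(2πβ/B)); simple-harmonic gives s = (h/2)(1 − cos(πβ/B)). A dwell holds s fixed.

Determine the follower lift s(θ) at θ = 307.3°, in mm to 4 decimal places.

seg 1 [0°–38.8°] uniform, h=18: full span → s += 18 → s = 18.0000
seg 2 [38.8°–150.6°] dwell: s stays 18.0000
seg 3 [150.6°–221.8°] uniform, h=18: full span → s += 18 → s = 36.0000
seg 4 [221.8°–265.3°] cycloidal, h=15: full span → s += 15 → s = 51.0000
seg 5 [265.3°–337.3°] simple-harmonic, h=-12: θ=307.3° here. β=42, B=72. -12/2·(1 − cos(π·0.5833)) = -7.5529 → s = 43.4471

43.4471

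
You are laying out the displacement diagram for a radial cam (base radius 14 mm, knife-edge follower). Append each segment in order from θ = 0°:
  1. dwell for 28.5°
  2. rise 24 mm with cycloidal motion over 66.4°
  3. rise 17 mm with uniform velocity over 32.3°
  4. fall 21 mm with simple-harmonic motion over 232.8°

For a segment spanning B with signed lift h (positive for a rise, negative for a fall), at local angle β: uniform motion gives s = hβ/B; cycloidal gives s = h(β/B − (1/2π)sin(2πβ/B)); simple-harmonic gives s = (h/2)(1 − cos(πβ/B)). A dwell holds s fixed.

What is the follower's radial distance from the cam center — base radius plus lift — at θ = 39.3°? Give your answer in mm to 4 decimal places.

seg 1 [0°–28.5°] dwell: s stays 0.0000
seg 2 [28.5°–94.9°] cycloidal, h=24: θ=39.3° here. β=10.8, B=66.4. 24·(0.1627 − sin(2π·0.1627)/(2π)) = 0.6449 → s = 0.6449
radial distance = base radius + s = 14 + 0.6449 = 14.6449

14.6449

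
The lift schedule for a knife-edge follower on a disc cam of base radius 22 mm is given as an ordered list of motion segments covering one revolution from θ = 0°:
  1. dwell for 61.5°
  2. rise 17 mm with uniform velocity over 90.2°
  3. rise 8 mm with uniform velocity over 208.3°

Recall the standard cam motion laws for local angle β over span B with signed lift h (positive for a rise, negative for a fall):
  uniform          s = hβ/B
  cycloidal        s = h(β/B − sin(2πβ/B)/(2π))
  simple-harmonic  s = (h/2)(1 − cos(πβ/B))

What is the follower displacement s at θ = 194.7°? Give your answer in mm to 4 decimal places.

seg 1 [0°–61.5°] dwell: s stays 0.0000
seg 2 [61.5°–151.7°] uniform, h=17: full span → s += 17 → s = 17.0000
seg 3 [151.7°–360°] uniform, h=8: θ=194.7° here. β=43, B=208.3. 8·43/208.3 = 1.6515 → s = 18.6515

18.6515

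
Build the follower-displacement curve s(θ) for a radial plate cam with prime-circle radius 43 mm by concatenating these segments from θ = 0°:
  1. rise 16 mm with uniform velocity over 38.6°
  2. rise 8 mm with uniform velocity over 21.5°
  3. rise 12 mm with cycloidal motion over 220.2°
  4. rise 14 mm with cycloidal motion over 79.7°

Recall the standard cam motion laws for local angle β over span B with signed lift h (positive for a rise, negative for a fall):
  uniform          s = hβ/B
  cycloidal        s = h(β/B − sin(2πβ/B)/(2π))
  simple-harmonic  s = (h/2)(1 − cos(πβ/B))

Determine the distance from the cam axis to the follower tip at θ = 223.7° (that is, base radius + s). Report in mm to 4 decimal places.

seg 1 [0°–38.6°] uniform, h=16: full span → s += 16 → s = 16.0000
seg 2 [38.6°–60.1°] uniform, h=8: full span → s += 8 → s = 24.0000
seg 3 [60.1°–280.3°] cycloidal, h=12: θ=223.7° here. β=163.6, B=220.2. 12·(0.7430 − sin(2π·0.7430)/(2π)) = 10.8235 → s = 34.8235
radial distance = base radius + s = 43 + 34.8235 = 77.8235

77.8235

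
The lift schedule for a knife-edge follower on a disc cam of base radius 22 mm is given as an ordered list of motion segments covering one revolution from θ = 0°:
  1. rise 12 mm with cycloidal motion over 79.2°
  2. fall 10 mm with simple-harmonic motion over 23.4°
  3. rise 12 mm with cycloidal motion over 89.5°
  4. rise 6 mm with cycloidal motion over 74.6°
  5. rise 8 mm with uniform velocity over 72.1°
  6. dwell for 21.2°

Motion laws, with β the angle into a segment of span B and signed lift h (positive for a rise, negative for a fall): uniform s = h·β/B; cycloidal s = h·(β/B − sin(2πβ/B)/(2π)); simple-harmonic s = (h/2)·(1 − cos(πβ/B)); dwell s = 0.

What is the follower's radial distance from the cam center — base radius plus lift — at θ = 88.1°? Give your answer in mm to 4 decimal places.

seg 1 [0°–79.2°] cycloidal, h=12: full span → s += 12 → s = 12.0000
seg 2 [79.2°–102.6°] simple-harmonic, h=-10: θ=88.1° here. β=8.9, B=23.4. -10/2·(1 − cos(π·0.3803)) = -3.1644 → s = 8.8356
radial distance = base radius + s = 22 + 8.8356 = 30.8356

30.8356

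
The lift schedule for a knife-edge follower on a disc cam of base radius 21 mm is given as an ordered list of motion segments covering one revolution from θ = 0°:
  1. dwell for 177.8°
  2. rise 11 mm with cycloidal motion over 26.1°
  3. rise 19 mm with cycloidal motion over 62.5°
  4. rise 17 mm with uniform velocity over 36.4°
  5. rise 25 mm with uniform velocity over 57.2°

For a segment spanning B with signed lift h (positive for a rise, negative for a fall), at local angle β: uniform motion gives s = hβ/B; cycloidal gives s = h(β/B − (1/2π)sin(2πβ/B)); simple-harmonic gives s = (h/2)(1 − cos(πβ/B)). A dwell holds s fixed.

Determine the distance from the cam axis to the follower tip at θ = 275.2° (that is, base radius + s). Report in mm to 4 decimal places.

seg 1 [0°–177.8°] dwell: s stays 0.0000
seg 2 [177.8°–203.9°] cycloidal, h=11: full span → s += 11 → s = 11.0000
seg 3 [203.9°–266.4°] cycloidal, h=19: full span → s += 19 → s = 30.0000
seg 4 [266.4°–302.8°] uniform, h=17: θ=275.2° here. β=8.8, B=36.4. 17·8.8/36.4 = 4.1099 → s = 34.1099
radial distance = base radius + s = 21 + 34.1099 = 55.1099

55.1099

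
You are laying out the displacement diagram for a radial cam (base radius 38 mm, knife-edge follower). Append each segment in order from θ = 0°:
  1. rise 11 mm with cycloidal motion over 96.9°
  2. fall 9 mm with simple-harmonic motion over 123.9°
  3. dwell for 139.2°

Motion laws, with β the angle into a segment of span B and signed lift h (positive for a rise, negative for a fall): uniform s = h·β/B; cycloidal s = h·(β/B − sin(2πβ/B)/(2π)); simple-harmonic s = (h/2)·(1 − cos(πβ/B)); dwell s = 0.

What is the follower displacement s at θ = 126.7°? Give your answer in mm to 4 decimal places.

seg 1 [0°–96.9°] cycloidal, h=11: full span → s += 11 → s = 11.0000
seg 2 [96.9°–220.8°] simple-harmonic, h=-9: θ=126.7° here. β=29.8, B=123.9. -9/2·(1 − cos(π·0.2405)) = -1.2246 → s = 9.7754

9.7754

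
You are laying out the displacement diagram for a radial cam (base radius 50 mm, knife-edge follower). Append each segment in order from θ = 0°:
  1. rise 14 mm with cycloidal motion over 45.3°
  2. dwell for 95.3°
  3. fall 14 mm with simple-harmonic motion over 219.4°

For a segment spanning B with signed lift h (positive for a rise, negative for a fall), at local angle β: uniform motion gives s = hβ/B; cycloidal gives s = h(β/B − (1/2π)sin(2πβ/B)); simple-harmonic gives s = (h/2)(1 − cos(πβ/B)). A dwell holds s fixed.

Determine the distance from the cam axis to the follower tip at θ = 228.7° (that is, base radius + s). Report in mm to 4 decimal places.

seg 1 [0°–45.3°] cycloidal, h=14: full span → s += 14 → s = 14.0000
seg 2 [45.3°–140.6°] dwell: s stays 14.0000
seg 3 [140.6°–360°] simple-harmonic, h=-14: θ=228.7° here. β=88.1, B=219.4. -14/2·(1 − cos(π·0.4015)) = -4.8693 → s = 9.1307
radial distance = base radius + s = 50 + 9.1307 = 59.1307

59.1307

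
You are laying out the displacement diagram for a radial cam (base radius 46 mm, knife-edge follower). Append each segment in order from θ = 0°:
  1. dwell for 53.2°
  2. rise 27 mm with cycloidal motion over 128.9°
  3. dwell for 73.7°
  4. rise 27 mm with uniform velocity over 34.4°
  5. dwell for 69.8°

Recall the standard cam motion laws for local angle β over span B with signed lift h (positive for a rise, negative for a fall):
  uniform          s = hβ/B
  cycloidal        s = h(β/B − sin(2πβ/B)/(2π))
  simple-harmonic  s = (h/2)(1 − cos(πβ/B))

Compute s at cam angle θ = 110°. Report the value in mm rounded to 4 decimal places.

seg 1 [0°–53.2°] dwell: s stays 0.0000
seg 2 [53.2°–182.1°] cycloidal, h=27: θ=110° here. β=56.8, B=128.9. 27·(0.4407 − sin(2π·0.4407)/(2π)) = 10.3321 → s = 10.3321

10.3321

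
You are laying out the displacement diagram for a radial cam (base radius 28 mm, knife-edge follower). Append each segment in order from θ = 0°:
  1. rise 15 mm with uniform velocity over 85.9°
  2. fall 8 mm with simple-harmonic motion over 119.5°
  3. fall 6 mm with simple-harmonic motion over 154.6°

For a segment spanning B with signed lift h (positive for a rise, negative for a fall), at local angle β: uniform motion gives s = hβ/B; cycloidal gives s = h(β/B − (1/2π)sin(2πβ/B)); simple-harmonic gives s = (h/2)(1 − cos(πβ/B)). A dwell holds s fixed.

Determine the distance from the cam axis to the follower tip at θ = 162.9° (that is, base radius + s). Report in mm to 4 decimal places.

seg 1 [0°–85.9°] uniform, h=15: full span → s += 15 → s = 15.0000
seg 2 [85.9°–205.4°] simple-harmonic, h=-8: θ=162.9° here. β=77, B=119.5. -8/2·(1 − cos(π·0.6444)) = -5.7524 → s = 9.2476
radial distance = base radius + s = 28 + 9.2476 = 37.2476

37.2476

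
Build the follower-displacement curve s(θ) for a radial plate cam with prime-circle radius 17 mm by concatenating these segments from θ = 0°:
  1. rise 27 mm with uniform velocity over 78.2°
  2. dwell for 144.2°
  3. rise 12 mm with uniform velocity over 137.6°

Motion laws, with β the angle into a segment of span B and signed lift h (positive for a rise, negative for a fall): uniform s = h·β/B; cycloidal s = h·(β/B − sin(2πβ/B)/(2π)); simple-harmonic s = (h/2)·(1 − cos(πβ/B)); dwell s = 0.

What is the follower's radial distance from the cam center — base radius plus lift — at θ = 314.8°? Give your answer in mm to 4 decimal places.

seg 1 [0°–78.2°] uniform, h=27: full span → s += 27 → s = 27.0000
seg 2 [78.2°–222.4°] dwell: s stays 27.0000
seg 3 [222.4°–360°] uniform, h=12: θ=314.8° here. β=92.4, B=137.6. 12·92.4/137.6 = 8.0581 → s = 35.0581
radial distance = base radius + s = 17 + 35.0581 = 52.0581

52.0581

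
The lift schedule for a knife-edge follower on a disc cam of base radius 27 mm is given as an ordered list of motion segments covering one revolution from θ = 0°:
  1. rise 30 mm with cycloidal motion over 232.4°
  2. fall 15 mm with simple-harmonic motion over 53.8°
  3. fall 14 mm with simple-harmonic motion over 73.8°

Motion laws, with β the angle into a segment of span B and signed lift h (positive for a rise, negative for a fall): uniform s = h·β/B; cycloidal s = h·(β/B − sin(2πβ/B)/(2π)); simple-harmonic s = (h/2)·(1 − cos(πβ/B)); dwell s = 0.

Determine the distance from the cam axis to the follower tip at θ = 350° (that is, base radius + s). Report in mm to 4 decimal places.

seg 1 [0°–232.4°] cycloidal, h=30: full span → s += 30 → s = 30.0000
seg 2 [232.4°–286.2°] simple-harmonic, h=-15: full span → s += -15 → s = 15.0000
seg 3 [286.2°–360°] simple-harmonic, h=-14: θ=350° here. β=63.8, B=73.8. -14/2·(1 − cos(π·0.8645)) = -13.3753 → s = 1.6247
radial distance = base radius + s = 27 + 1.6247 = 28.6247

28.6247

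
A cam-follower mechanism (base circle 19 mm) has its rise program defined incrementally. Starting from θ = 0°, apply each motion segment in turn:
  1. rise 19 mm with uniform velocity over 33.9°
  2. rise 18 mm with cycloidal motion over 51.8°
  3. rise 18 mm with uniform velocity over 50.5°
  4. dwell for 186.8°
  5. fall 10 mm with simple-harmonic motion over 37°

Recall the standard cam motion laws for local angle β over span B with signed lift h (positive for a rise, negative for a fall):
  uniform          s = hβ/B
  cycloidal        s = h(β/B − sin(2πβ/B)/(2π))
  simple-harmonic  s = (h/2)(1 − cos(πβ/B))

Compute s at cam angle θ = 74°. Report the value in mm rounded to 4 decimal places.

seg 1 [0°–33.9°] uniform, h=19: full span → s += 19 → s = 19.0000
seg 2 [33.9°–85.7°] cycloidal, h=18: θ=74° here. β=40.1, B=51.8. 18·(0.7741 − sin(2π·0.7741)/(2π)) = 16.7663 → s = 35.7663

35.7663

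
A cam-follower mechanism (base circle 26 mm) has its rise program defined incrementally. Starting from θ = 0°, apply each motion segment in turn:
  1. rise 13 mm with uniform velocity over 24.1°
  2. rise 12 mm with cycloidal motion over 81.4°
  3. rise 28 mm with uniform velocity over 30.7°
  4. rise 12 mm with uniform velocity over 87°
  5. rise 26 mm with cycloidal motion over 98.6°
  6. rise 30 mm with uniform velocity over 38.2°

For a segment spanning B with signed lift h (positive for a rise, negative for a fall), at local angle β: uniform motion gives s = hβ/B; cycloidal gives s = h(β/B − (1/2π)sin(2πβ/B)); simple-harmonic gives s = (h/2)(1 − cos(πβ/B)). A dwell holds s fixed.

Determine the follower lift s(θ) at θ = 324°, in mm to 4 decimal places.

seg 1 [0°–24.1°] uniform, h=13: full span → s += 13 → s = 13.0000
seg 2 [24.1°–105.5°] cycloidal, h=12: full span → s += 12 → s = 25.0000
seg 3 [105.5°–136.2°] uniform, h=28: full span → s += 28 → s = 53.0000
seg 4 [136.2°–223.2°] uniform, h=12: full span → s += 12 → s = 65.0000
seg 5 [223.2°–321.8°] cycloidal, h=26: full span → s += 26 → s = 91.0000
seg 6 [321.8°–360°] uniform, h=30: θ=324° here. β=2.2, B=38.2. 30·2.2/38.2 = 1.7277 → s = 92.7277

92.7277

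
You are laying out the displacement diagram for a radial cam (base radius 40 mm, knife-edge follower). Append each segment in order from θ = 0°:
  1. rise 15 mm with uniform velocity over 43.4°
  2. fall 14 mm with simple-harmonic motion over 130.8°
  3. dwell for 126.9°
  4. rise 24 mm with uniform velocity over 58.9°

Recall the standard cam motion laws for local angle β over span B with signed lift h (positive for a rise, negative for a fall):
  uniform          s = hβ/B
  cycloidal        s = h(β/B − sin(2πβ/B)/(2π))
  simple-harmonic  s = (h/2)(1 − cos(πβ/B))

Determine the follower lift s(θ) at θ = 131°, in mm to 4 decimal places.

seg 1 [0°–43.4°] uniform, h=15: full span → s += 15 → s = 15.0000
seg 2 [43.4°–174.2°] simple-harmonic, h=-14: θ=131° here. β=87.6, B=130.8. -14/2·(1 − cos(π·0.6697)) = -10.5581 → s = 4.4419

4.4419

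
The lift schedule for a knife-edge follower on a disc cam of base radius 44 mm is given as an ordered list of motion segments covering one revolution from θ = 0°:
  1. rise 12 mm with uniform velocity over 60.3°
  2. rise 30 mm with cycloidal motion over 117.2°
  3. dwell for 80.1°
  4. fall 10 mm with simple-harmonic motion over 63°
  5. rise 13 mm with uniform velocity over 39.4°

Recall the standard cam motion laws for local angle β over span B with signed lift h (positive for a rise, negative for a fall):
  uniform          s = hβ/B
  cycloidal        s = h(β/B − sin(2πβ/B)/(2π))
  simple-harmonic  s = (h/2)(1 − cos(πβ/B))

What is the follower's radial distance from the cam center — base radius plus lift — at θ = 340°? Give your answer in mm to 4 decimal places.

seg 1 [0°–60.3°] uniform, h=12: full span → s += 12 → s = 12.0000
seg 2 [60.3°–177.5°] cycloidal, h=30: full span → s += 30 → s = 42.0000
seg 3 [177.5°–257.6°] dwell: s stays 42.0000
seg 4 [257.6°–320.6°] simple-harmonic, h=-10: full span → s += -10 → s = 32.0000
seg 5 [320.6°–360°] uniform, h=13: θ=340° here. β=19.4, B=39.4. 13·19.4/39.4 = 6.4010 → s = 38.4010
radial distance = base radius + s = 44 + 38.4010 = 82.4010

82.4010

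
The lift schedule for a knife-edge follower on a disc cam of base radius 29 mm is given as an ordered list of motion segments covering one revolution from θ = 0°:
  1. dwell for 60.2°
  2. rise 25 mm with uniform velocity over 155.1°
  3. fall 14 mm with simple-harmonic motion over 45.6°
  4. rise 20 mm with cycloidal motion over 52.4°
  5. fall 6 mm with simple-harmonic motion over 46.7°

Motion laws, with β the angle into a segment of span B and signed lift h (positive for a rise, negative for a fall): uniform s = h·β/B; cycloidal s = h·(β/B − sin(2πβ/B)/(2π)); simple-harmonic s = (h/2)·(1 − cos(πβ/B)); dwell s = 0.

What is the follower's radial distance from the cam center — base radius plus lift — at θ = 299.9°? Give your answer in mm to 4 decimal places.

seg 1 [0°–60.2°] dwell: s stays 0.0000
seg 2 [60.2°–215.3°] uniform, h=25: full span → s += 25 → s = 25.0000
seg 3 [215.3°–260.9°] simple-harmonic, h=-14: full span → s += -14 → s = 11.0000
seg 4 [260.9°–313.3°] cycloidal, h=20: θ=299.9° here. β=39, B=52.4. 20·(0.7443 − sin(2π·0.7443)/(2π)) = 18.0665 → s = 29.0665
radial distance = base radius + s = 29 + 29.0665 = 58.0665

58.0665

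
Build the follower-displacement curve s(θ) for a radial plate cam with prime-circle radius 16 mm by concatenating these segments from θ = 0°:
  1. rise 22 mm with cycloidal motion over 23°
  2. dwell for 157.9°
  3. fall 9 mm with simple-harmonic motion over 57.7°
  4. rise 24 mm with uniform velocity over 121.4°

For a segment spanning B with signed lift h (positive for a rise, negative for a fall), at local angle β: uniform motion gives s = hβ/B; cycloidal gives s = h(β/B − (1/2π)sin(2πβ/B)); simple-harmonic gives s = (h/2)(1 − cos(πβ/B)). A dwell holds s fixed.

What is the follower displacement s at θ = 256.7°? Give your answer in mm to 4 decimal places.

seg 1 [0°–23°] cycloidal, h=22: full span → s += 22 → s = 22.0000
seg 2 [23°–180.9°] dwell: s stays 22.0000
seg 3 [180.9°–238.6°] simple-harmonic, h=-9: full span → s += -9 → s = 13.0000
seg 4 [238.6°–360°] uniform, h=24: θ=256.7° here. β=18.1, B=121.4. 24·18.1/121.4 = 3.5783 → s = 16.5783

16.5783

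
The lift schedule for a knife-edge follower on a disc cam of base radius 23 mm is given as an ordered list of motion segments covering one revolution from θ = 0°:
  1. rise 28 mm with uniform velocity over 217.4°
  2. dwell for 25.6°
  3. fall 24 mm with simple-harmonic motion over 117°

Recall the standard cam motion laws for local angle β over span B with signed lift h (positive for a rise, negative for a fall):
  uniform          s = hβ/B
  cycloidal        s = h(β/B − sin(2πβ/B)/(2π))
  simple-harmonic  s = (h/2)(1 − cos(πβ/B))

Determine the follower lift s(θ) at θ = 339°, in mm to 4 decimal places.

seg 1 [0°–217.4°] uniform, h=28: full span → s += 28 → s = 28.0000
seg 2 [217.4°–243°] dwell: s stays 28.0000
seg 3 [243°–360°] simple-harmonic, h=-24: θ=339° here. β=96, B=117. -24/2·(1 − cos(π·0.8205)) = -22.1423 → s = 5.8577

5.8577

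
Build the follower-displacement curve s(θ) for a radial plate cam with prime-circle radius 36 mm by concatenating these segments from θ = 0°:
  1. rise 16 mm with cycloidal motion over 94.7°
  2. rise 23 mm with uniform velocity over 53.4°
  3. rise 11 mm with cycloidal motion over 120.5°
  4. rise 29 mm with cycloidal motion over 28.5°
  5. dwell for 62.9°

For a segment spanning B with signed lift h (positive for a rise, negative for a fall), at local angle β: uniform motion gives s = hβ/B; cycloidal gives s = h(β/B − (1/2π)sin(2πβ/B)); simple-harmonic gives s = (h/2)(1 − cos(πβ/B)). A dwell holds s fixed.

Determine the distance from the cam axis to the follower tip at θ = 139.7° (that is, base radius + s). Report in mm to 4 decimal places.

seg 1 [0°–94.7°] cycloidal, h=16: full span → s += 16 → s = 16.0000
seg 2 [94.7°–148.1°] uniform, h=23: θ=139.7° here. β=45, B=53.4. 23·45/53.4 = 19.3820 → s = 35.3820
radial distance = base radius + s = 36 + 35.3820 = 71.3820

71.3820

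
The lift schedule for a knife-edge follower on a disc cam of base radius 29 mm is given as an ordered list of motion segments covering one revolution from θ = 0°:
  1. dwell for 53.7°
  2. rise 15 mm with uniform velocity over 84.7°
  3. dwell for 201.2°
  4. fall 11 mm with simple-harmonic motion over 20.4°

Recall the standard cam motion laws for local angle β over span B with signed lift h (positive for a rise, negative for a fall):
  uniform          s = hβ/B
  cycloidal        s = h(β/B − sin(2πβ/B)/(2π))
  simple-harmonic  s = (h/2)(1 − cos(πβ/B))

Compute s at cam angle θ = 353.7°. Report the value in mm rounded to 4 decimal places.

seg 1 [0°–53.7°] dwell: s stays 0.0000
seg 2 [53.7°–138.4°] uniform, h=15: full span → s += 15 → s = 15.0000
seg 3 [138.4°–339.6°] dwell: s stays 15.0000
seg 4 [339.6°–360°] simple-harmonic, h=-11: θ=353.7° here. β=14.1, B=20.4. -11/2·(1 − cos(π·0.6912)) = -8.6083 → s = 6.3917

6.3917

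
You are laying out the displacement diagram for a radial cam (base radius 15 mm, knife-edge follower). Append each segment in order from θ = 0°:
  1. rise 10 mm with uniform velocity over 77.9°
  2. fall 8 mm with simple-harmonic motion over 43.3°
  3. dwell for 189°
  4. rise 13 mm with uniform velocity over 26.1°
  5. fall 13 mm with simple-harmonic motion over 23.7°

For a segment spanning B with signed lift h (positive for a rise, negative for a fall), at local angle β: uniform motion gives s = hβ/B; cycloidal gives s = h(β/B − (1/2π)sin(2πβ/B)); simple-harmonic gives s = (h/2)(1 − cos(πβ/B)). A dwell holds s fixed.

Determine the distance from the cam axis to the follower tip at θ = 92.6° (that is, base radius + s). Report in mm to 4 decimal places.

seg 1 [0°–77.9°] uniform, h=10: full span → s += 10 → s = 10.0000
seg 2 [77.9°–121.2°] simple-harmonic, h=-8: θ=92.6° here. β=14.7, B=43.3. -8/2·(1 − cos(π·0.3395)) = -2.0674 → s = 7.9326
radial distance = base radius + s = 15 + 7.9326 = 22.9326

22.9326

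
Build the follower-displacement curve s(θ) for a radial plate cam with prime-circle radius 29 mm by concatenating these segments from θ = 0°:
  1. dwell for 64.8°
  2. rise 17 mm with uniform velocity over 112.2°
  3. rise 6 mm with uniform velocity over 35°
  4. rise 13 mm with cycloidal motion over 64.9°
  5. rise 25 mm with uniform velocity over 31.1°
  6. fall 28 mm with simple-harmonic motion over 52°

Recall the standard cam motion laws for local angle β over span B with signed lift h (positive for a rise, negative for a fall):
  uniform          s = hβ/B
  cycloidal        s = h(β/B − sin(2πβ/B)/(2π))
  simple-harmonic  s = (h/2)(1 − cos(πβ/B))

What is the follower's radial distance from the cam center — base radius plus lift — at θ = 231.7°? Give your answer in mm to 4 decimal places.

seg 1 [0°–64.8°] dwell: s stays 0.0000
seg 2 [64.8°–177°] uniform, h=17: full span → s += 17 → s = 17.0000
seg 3 [177°–212°] uniform, h=6: full span → s += 6 → s = 23.0000
seg 4 [212°–276.9°] cycloidal, h=13: θ=231.7° here. β=19.7, B=64.9. 13·(0.3035 − sin(2π·0.3035)/(2π)) = 1.9930 → s = 24.9930
radial distance = base radius + s = 29 + 24.9930 = 53.9930

53.9930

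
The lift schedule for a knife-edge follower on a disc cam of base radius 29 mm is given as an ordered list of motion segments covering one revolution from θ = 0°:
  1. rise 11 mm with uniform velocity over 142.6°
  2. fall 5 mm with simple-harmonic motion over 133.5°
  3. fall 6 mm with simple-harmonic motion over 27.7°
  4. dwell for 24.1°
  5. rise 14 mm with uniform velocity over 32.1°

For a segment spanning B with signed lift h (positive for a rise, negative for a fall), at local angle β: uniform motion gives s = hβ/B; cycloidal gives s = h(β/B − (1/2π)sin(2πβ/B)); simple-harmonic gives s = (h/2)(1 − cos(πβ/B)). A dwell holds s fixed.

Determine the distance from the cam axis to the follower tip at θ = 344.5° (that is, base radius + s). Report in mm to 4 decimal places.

seg 1 [0°–142.6°] uniform, h=11: full span → s += 11 → s = 11.0000
seg 2 [142.6°–276.1°] simple-harmonic, h=-5: full span → s += -5 → s = 6.0000
seg 3 [276.1°–303.8°] simple-harmonic, h=-6: full span → s += -6 → s = 0.0000
seg 4 [303.8°–327.9°] dwell: s stays 0.0000
seg 5 [327.9°–360°] uniform, h=14: θ=344.5° here. β=16.6, B=32.1. 14·16.6/32.1 = 7.2399 → s = 7.2399
radial distance = base radius + s = 29 + 7.2399 = 36.2399

36.2399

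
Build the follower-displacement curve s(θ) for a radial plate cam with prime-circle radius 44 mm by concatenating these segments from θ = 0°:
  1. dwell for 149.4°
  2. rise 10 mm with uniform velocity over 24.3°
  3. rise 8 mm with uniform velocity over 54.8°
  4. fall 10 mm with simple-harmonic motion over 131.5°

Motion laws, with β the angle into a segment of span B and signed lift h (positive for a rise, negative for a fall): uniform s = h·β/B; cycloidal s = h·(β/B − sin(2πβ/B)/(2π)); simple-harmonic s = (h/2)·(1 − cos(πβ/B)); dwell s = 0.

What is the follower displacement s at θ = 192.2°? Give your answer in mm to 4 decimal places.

seg 1 [0°–149.4°] dwell: s stays 0.0000
seg 2 [149.4°–173.7°] uniform, h=10: full span → s += 10 → s = 10.0000
seg 3 [173.7°–228.5°] uniform, h=8: θ=192.2° here. β=18.5, B=54.8. 8·18.5/54.8 = 2.7007 → s = 12.7007

12.7007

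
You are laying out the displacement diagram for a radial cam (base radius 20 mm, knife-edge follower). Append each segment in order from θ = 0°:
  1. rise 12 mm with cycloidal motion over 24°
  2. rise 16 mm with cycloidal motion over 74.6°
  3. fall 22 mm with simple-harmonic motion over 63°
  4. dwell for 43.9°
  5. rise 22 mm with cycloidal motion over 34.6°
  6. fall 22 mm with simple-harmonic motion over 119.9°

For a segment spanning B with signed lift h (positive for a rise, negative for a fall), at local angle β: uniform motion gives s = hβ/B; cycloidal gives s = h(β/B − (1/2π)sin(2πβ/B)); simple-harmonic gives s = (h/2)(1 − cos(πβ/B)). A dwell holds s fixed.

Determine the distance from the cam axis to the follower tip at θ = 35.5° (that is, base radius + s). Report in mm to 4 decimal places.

seg 1 [0°–24°] cycloidal, h=12: full span → s += 12 → s = 12.0000
seg 2 [24°–98.6°] cycloidal, h=16: θ=35.5° here. β=11.5, B=74.6. 16·(0.1542 − sin(2π·0.1542)/(2π)) = 0.3680 → s = 12.3680
radial distance = base radius + s = 20 + 12.3680 = 32.3680

32.3680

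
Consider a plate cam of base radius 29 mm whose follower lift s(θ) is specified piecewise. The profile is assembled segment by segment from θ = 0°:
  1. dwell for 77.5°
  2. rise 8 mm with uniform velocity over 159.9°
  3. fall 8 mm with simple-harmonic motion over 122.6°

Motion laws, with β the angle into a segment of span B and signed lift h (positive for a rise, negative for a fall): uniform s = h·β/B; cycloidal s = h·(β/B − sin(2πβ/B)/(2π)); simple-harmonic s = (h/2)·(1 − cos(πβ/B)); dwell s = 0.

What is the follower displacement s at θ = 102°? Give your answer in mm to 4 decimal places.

seg 1 [0°–77.5°] dwell: s stays 0.0000
seg 2 [77.5°–237.4°] uniform, h=8: θ=102° here. β=24.5, B=159.9. 8·24.5/159.9 = 1.2258 → s = 1.2258

1.2258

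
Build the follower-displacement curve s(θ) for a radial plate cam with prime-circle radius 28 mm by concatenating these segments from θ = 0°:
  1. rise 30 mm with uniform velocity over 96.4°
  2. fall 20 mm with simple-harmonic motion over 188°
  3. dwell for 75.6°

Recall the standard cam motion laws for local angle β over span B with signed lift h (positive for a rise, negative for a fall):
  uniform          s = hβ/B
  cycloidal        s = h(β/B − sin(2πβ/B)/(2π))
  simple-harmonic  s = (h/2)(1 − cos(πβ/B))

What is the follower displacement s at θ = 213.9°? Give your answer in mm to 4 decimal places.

seg 1 [0°–96.4°] uniform, h=30: full span → s += 30 → s = 30.0000
seg 2 [96.4°–284.4°] simple-harmonic, h=-20: θ=213.9° here. β=117.5, B=188. -20/2·(1 − cos(π·0.6250)) = -13.8268 → s = 16.1732

16.1732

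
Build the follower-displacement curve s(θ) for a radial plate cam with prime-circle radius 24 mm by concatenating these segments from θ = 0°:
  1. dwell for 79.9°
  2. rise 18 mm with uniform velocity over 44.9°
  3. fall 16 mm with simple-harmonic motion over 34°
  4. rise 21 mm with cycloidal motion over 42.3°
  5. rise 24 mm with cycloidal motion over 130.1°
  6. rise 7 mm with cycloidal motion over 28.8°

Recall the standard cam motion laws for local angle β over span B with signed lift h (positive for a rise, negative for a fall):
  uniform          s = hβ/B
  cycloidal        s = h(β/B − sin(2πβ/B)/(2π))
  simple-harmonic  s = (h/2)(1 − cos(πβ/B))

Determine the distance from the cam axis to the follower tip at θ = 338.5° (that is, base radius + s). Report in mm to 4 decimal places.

seg 1 [0°–79.9°] dwell: s stays 0.0000
seg 2 [79.9°–124.8°] uniform, h=18: full span → s += 18 → s = 18.0000
seg 3 [124.8°–158.8°] simple-harmonic, h=-16: full span → s += -16 → s = 2.0000
seg 4 [158.8°–201.1°] cycloidal, h=21: full span → s += 21 → s = 23.0000
seg 5 [201.1°–331.2°] cycloidal, h=24: full span → s += 24 → s = 47.0000
seg 6 [331.2°–360°] cycloidal, h=7: θ=338.5° here. β=7.3, B=28.8. 7·(0.2535 − sin(2π·0.2535)/(2π)) = 0.6605 → s = 47.6605
radial distance = base radius + s = 24 + 47.6605 = 71.6605

71.6605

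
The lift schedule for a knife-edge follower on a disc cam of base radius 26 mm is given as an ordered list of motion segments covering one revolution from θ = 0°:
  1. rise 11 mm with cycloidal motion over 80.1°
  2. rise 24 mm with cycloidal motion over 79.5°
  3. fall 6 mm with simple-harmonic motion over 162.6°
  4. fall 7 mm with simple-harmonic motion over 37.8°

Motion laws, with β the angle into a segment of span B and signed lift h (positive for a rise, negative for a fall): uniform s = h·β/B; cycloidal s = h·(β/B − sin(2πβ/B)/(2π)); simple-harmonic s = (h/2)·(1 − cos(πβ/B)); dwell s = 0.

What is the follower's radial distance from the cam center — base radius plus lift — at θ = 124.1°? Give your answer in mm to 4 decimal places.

seg 1 [0°–80.1°] cycloidal, h=11: full span → s += 11 → s = 11.0000
seg 2 [80.1°–159.6°] cycloidal, h=24: θ=124.1° here. β=44, B=79.5. 24·(0.5535 − sin(2π·0.5535)/(2π)) = 14.5420 → s = 25.5420
radial distance = base radius + s = 26 + 25.5420 = 51.5420

51.5420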